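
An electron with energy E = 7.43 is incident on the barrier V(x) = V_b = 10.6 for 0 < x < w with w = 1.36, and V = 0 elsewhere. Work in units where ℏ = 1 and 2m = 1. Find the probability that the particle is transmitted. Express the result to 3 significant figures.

E < V_b: inside the barrier ψ ∝ e^{±κx} with κ = √(2m(V_b − E))/ℏ = 1.780.
κw = 2.421, sinh(κw) = 5.586.
The exact tunnelling result is T⁻¹ = 1 + V_b² sinh²(κw) / [4E(V_b − E)] = 38.22, so T = 0.0262.

T = 0.0262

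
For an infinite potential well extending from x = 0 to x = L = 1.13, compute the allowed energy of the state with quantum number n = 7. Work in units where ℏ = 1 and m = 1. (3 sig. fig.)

E = 189

The infinite-well eigenfunctions ψ_n = √(2/L) sin(nπx/L) vanish at both walls, giving E_n = n²π²ℏ²/(2mL²).
E_7 = 7² × π² / (2 × 1 × 1.13²) = 189.4.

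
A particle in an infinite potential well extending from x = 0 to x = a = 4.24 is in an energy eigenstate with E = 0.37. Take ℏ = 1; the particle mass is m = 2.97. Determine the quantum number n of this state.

n = 2

For an infinite well E_n = n²π²ℏ²/(2ma²), so n = (a/πℏ)√(2mE).
n = (4.24/π) × √(2 × 2.97 × 0.37) = 2.001 → n = 2.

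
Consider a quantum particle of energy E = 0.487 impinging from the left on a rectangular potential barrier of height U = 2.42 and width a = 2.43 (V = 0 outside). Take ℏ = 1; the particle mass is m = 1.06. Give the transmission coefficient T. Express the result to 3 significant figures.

Since E < U the interior solution is evanescent with decay constant κ = √(2m(U − E))/ℏ = 2.024.
κa = 4.919, sinh(κa) = 68.44.
Matching ψ, ψ′ at both faces gives T = [1 + U² sinh²(κa) / (4E(U − E))]⁻¹ = 1/7286 = 0.000137.

T = 0.000137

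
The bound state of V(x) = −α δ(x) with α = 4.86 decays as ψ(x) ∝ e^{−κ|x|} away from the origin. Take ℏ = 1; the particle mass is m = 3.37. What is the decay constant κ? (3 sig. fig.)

Integrate −(ℏ²/2m)ψ'' − αδ(x)ψ = Eψ from −ε to +ε: the ψ'' term gives ψ'(0⁺) − ψ'(0⁻) and the δ term gives −(2mα/ℏ²)ψ(0).
With ψ ∝ e^{−κ|x|} this yields −2κ = −2mα/ℏ², so κ = mα/ℏ² = 16.38.

κ = 16.4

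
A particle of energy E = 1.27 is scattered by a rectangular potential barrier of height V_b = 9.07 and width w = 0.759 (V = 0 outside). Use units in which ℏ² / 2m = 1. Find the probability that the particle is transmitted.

T = 0.0278

Since E < V_b the interior solution is evanescent with decay constant κ = √(2m(V_b − E))/ℏ = 2.793.
κw = 2.120, sinh(κw) = 4.105.
The exact tunnelling result is T⁻¹ = 1 + V_b² sinh²(κw) / [4E(V_b − E)] = 35.98, so T = 0.0278.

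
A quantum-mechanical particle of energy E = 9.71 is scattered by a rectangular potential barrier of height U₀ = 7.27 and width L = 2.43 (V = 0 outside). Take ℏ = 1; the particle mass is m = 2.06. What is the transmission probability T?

Above the barrier the interior wavenumber is k₂ = √(2m(E − U₀))/ℏ = 3.171, giving phase k₂L = 7.705.
T = [1 + U₀² sin²(k₂L) / (4E(E − U₀))]⁻¹ = 1/1.545 = 0.647.

T = 0.647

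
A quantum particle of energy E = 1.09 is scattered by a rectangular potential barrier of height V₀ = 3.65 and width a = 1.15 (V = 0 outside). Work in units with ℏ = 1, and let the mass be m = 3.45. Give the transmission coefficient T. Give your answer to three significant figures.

T = 0.000212

Since E < V₀ the interior solution is evanescent with decay constant κ = √(2m(V₀ − E))/ℏ = 4.203.
κa = 4.833, sinh(κa) = 62.81.
Matching ψ, ψ′ at both faces gives T = [1 + V₀² sinh²(κa) / (4E(V₀ − E))]⁻¹ = 1/4709 = 0.000212.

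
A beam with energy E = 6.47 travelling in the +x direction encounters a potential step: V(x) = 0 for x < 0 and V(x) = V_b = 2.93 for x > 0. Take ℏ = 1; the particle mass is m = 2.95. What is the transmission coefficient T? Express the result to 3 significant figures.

T = 0.978

On each side the TISE gives plane waves with k = √(2m(E − V))/ℏ: k₁ = √(2·2.95·6.47) = 6.178, k₂ = √(2·2.95·3.54) = 4.570.
Continuity of ψ and ψ′ at the step yields the reflection amplitude r = (k₁ − k₂)/(k₁ + k₂) = 0.1496; thus R = |r|² = 0.02239, T = 0.9776.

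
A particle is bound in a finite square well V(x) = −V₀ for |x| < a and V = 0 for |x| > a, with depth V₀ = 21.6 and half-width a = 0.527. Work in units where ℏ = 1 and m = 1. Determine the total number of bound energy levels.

N = 3

The dimensionless depth is z₀ = a√(2mV₀)/ℏ = 0.527 × √(43.20) = 3.464.
The even/odd transcendental equations gain one root per π/2 in z₀, giving N = 1 + ⌊2z₀/π⌋ = 1 + ⌊2.205⌋ = 3.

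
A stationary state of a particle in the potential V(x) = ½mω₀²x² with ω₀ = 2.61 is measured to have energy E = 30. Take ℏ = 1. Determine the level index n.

E_n = ℏω₀(n + ½) ⇒ n = E/(ℏω₀) − ½ = 30/2.61 − 0.5 = 10.994 → n = 11.

n = 11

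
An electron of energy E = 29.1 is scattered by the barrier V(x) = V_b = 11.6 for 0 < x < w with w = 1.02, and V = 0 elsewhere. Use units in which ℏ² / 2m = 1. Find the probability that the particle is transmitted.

T = 0.949

E > V_b: inside the barrier k₂ = √(2m(E − V_b))/ℏ = 4.183, k₂w = 4.267.
T = [1 + V_b² sin²(k₂w) / (4E(E − V_b))]⁻¹ = 1/1.054 = 0.949.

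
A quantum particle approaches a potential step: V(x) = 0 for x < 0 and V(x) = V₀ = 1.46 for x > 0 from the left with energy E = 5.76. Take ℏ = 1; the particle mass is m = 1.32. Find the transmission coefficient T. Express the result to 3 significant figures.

The wavenumbers are k₁ = √(2mE)/ℏ = 3.900 on the left and k₂ = √(2m(E − V₀))/ℏ = 3.369 on the right.
Matching ψ and ψ′ at x = 0 gives r = (k₁ − k₂)/(k₁ + k₂), so R = r² = 0.005322 and T = 1 − R = 0.9947.

T = 0.995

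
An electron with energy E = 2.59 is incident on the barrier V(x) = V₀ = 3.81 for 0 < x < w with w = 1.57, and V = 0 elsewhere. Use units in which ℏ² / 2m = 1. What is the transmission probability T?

E < V₀: inside the barrier ψ ∝ e^{±κx} with κ = √(2m(V₀ − E))/ℏ = 1.105.
κw = 1.734, sinh(κw) = 2.744.
The exact tunnelling result is T⁻¹ = 1 + V₀² sinh²(κw) / [4E(V₀ − E)] = 9.646, so T = 0.104.

T = 0.104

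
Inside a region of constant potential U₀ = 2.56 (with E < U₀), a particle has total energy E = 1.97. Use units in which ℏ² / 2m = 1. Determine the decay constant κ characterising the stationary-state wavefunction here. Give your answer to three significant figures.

κ = 0.768

Since E < U₀ the TISE in this region is ψ'' = κ²ψ with κ = √(2m(U₀ − E))/ℏ.
κ = √(2 × 0.5 × 0.59) = 0.7681.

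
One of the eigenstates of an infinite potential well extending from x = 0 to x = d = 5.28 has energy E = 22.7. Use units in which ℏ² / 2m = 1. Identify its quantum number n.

From E_n = n²π²ℏ²/(2md²) invert to n = √(2md²E)/(πℏ).
n = (5.28/π) × √(2 × 0.5 × 22.7) = 8.008 → n = 8.

n = 8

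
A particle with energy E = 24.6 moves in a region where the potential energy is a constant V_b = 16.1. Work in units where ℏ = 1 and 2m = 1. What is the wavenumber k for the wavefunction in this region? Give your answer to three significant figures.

k = 2.92

With E > V_b the solution is oscillatory, ψ ∝ e^{±ikx} with k = √(2m(E − V_b))/ℏ.
k = √(2 × 0.5 × 8.5) = 2.915.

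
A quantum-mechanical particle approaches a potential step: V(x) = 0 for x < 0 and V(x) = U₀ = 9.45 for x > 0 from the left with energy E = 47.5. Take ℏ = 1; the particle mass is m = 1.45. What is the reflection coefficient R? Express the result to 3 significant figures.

The wavenumbers are k₁ = √(2mE)/ℏ = 11.74 on the left and k₂ = √(2m(E − U₀))/ℏ = 10.50 on the right.
Matching ψ and ψ′ at x = 0 gives r = (k₁ − k₂)/(k₁ + k₂), so R = r² = 0.003069 and T = 1 − R = 0.9969.

R = 0.00307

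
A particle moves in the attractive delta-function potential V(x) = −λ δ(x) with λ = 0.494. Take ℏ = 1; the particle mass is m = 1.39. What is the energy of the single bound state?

E = -0.170

For x ≠ 0 the bound state is ψ ∝ e^{−κ|x|}; integrating the TISE across the delta gives the cusp condition 2κ = 2mλ/ℏ², so κ = 0.6867.
Then E = −ℏ²κ²/(2m) = −mλ²/(2ℏ²) = -0.1696.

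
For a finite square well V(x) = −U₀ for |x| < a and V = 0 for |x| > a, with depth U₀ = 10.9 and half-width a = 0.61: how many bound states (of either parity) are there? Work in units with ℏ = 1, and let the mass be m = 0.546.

Define the well-strength parameter z₀ = (a/ℏ)√(2mU₀) = 0.61 × √(2·0.546·10.9) = 2.105.
A new bound state (alternating even/odd) appears each time z₀ passes a multiple of π/2, so N = ⌊2z₀/π⌋ + 1 = ⌊1.340⌋ + 1 = 2.

N = 2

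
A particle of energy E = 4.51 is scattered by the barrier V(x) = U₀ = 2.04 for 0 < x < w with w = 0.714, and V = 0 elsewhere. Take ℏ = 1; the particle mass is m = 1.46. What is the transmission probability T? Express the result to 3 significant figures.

Above the barrier the interior wavenumber is k₂ = √(2m(E − U₀))/ℏ = 2.686, giving phase k₂w = 1.918.
Matching at both interfaces gives T⁻¹ = 1 + U₀² sin²(k₂w) / [4E(E − U₀)] = 1.083, hence T = 0.924.

T = 0.924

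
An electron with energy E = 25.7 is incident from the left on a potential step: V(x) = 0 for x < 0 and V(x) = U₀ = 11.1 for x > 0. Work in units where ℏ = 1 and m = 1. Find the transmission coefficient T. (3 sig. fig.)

The wavenumbers are k₁ = √(2mE)/ℏ = 7.169 on the left and k₂ = √(2m(E − U₀))/ℏ = 5.404 on the right.
Continuity of ψ and ψ′ at the step yields the reflection amplitude r = (k₁ − k₂)/(k₁ + k₂) = 0.1404; thus R = |r|² = 0.01972, T = 0.9803.

T = 0.980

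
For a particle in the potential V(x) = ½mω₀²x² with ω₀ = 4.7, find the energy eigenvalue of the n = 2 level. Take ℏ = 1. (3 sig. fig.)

E = 11.8

Using E_n = (n + ½)ℏω₀: E_2 = 2.5 × 4.7 = 11.75.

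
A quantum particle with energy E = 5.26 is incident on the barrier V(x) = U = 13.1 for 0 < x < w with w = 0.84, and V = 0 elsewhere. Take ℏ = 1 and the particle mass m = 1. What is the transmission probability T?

E < U: inside the barrier ψ ∝ e^{±κx} with κ = √(2m(U − E))/ℏ = 3.960.
κw = 3.326, sinh(κw) = 13.90.
The exact tunnelling result is T⁻¹ = 1 + U² sinh²(κw) / [4E(U − E)] = 202.0, so T = 0.00495.

T = 0.00495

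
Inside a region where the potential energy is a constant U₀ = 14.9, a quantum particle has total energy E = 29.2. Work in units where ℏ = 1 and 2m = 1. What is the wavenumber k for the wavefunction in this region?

With E > U₀ the solution is oscillatory, ψ ∝ e^{±ikx} with k = √(2m(E − U₀))/ℏ.
k = √(2 × 0.5 × 14.3) = 3.782.

k = 3.78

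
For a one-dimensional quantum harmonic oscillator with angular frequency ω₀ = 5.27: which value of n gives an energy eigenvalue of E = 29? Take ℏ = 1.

n = 5

E_n = ℏω₀(n + ½) ⇒ n = E/(ℏω₀) − ½ = 29/5.27 − 0.5 = 5.003 → n = 5.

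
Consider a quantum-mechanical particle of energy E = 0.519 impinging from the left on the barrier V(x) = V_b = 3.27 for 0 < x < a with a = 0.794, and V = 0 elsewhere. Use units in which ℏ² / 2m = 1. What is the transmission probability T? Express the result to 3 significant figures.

T = 0.151

Since E < V_b the interior solution is evanescent with decay constant κ = √(2m(V_b − E))/ℏ = 1.659.
κa = 1.317, sinh(κa) = 1.732.
The exact tunnelling result is T⁻¹ = 1 + V_b² sinh²(κa) / [4E(V_b − E)] = 6.617, so T = 0.151.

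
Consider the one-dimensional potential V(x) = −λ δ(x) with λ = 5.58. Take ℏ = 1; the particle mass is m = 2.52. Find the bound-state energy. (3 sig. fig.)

E = -39.2

For x ≠ 0 the bound state is ψ ∝ e^{−κ|x|}; integrating the TISE across the delta gives the cusp condition 2κ = 2mλ/ℏ², so κ = 14.06.
Then E = −ℏ²κ²/(2m) = −mλ²/(2ℏ²) = -39.23.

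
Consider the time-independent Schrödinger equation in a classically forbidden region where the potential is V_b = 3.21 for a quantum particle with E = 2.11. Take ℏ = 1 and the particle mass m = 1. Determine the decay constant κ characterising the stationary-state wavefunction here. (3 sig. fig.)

Since E < V_b the TISE in this region is ψ'' = κ²ψ with κ = √(2m(V_b − E))/ℏ.
κ = √(2 × 1 × 1.1) = 1.483.

κ = 1.48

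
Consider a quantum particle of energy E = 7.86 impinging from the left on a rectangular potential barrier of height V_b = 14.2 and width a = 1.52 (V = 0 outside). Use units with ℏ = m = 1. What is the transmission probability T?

Since E < V_b the interior solution is evanescent with decay constant κ = √(2m(V_b − E))/ℏ = 3.561.
κa = 5.413, sinh(κa) = 112.1.
The exact tunnelling result is T⁻¹ = 1 + V_b² sinh²(κa) / [4E(V_b − E)] = 12710, so T = 0.0000787.

T = 0.0000787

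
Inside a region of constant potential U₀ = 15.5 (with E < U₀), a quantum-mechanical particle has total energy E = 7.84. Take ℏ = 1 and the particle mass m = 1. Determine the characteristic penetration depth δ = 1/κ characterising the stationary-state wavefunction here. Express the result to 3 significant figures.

Since E < U₀ the TISE in this region is ψ'' = κ²ψ with κ = √(2m(U₀ − E))/ℏ.
κ = √(2 × 1 × 7.66) = 3.914. The penetration depth is δ = 1/κ = 0.255.

δ = 0.255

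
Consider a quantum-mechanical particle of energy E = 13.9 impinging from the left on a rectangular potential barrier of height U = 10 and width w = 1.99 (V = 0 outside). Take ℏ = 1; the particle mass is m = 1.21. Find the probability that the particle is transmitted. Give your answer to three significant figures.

Above the barrier the interior wavenumber is k₂ = √(2m(E − U))/ℏ = 3.072, giving phase k₂w = 6.114.
Matching at both interfaces gives T⁻¹ = 1 + U² sin²(k₂w) / [4E(E − U)] = 1.013, hence T = 0.987.

T = 0.987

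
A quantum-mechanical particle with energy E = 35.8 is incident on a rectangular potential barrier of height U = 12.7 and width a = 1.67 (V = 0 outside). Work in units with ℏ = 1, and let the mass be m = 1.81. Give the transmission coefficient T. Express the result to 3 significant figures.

Above the barrier the interior wavenumber is k₂ = √(2m(E − U))/ℏ = 9.145, giving phase k₂a = 15.27.
Matching at both interfaces gives T⁻¹ = 1 + U² sin²(k₂a) / [4E(E − U)] = 1.009, hence T = 0.991.

T = 0.991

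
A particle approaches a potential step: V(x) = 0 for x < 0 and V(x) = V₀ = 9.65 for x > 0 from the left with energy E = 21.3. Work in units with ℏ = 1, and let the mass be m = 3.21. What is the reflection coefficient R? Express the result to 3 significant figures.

The wavenumbers are k₁ = √(2mE)/ℏ = 11.69 on the left and k₂ = √(2m(E − V₀))/ℏ = 8.648 on the right.
Matching ψ and ψ′ at x = 0 gives r = (k₁ − k₂)/(k₁ + k₂), so R = r² = 0.02241 and T = 1 − R = 0.9776.

R = 0.0224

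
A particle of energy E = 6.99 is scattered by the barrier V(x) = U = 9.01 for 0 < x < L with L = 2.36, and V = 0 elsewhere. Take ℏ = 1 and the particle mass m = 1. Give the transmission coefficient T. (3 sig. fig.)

Since E < U the interior solution is evanescent with decay constant κ = √(2m(U − E))/ℏ = 2.010.
κL = 4.744, sinh(κL) = 57.42.
The exact tunnelling result is T⁻¹ = 1 + U² sinh²(κL) / [4E(U − E)] = 4739, so T = 0.000211.

T = 0.000211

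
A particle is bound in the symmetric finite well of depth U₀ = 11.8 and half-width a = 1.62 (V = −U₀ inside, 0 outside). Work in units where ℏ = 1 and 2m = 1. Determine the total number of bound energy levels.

The dimensionless depth is z₀ = a√(2mU₀)/ℏ = 1.62 × √(11.80) = 5.565.
The even/odd transcendental equations gain one root per π/2 in z₀, giving N = 1 + ⌊2z₀/π⌋ = 1 + ⌊3.543⌋ = 4.

N = 4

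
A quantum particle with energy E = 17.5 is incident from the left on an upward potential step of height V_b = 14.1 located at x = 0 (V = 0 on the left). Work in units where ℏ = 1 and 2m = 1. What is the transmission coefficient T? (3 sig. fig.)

T = 0.849

On each side the TISE gives plane waves with k = √(2m(E − V))/ℏ: k₁ = √(2·½·17.5) = 4.183, k₂ = √(2·½·3.4) = 1.844.
Continuity of ψ and ψ′ at the step yields the reflection amplitude r = (k₁ − k₂)/(k₁ + k₂) = 0.3881; thus R = |r|² = 0.1507, T = 0.8493.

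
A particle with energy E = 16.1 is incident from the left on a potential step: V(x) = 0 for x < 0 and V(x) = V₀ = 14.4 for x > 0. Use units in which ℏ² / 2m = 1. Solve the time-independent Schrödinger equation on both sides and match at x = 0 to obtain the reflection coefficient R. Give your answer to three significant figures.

R = 0.260

The wavenumbers are k₁ = √(2mE)/ℏ = 4.012 on the left and k₂ = √(2m(E − V₀))/ℏ = 1.304 on the right.
Matching ψ and ψ′ at x = 0 gives r = (k₁ − k₂)/(k₁ + k₂), so R = r² = 0.2596 and T = 1 − R = 0.7404.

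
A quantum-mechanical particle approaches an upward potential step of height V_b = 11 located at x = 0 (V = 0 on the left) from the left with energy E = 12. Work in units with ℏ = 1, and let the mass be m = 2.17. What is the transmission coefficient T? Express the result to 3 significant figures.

The wavenumbers are k₁ = √(2mE)/ℏ = 7.217 on the left and k₂ = √(2m(E − V_b))/ℏ = 2.083 on the right.
Continuity of ψ and ψ′ at the step yields the reflection amplitude r = (k₁ − k₂)/(k₁ + k₂) = 0.5520; thus R = |r|² = 0.3047, T = 0.6953.

T = 0.695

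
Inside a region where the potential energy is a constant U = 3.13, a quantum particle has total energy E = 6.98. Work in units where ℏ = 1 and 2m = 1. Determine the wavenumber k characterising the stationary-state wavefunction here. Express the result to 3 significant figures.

k = 1.96

With E > U the solution is oscillatory, ψ ∝ e^{±ikx} with k = √(2m(E − U))/ℏ.
k = √(2 × 0.5 × 3.85) = 1.962.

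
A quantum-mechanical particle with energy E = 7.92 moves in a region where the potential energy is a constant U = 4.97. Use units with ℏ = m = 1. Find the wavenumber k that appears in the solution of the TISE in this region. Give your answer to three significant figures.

k = 2.43

With E > U the solution is oscillatory, ψ ∝ e^{±ikx} with k = √(2m(E − U))/ℏ.
k = √(2 × 1 × 2.95) = 2.429.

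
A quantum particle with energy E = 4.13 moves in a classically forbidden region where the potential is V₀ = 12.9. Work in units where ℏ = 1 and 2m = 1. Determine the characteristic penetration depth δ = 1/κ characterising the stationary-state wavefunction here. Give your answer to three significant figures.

Since E < V₀ the TISE in this region is ψ'' = κ²ψ with κ = √(2m(V₀ − E))/ℏ.
κ = √(2 × 0.5 × 8.77) = 2.961. The penetration depth is δ = 1/κ = 0.338.

δ = 0.338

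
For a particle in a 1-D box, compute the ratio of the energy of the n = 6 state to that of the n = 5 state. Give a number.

Since E_n ∝ n², the ratio is (6/5)² = 1.44.

1.44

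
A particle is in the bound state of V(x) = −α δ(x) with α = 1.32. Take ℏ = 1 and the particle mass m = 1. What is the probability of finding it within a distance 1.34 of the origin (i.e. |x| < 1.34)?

The normalised bound state is ψ = √κ e^{−κ|x|} with κ = mα/ℏ² = 1.320.
P(|x| < d) = ∫_{−d}^{d} κ e^{−2κ|x|} dx = 1 − e^{−2κd} = 1 − e^{−3.538} = 0.9709.

P = 0.971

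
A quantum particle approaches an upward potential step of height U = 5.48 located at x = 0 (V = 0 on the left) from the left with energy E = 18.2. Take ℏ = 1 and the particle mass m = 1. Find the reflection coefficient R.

The wavenumbers are k₁ = √(2mE)/ℏ = 6.033 on the left and k₂ = √(2m(E − U))/ℏ = 5.044 on the right.
Matching ψ and ψ′ at x = 0 gives r = (k₁ − k₂)/(k₁ + k₂), so R = r² = 0.007979 and T = 1 − R = 0.9920.

R = 0.00798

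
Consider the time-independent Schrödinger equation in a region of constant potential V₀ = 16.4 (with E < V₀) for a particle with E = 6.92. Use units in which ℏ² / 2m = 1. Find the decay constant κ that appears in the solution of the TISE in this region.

Since E < V₀ the TISE in this region is ψ'' = κ²ψ with κ = √(2m(V₀ − E))/ℏ.
κ = √(2 × 0.5 × 9.48) = 3.079.

κ = 3.08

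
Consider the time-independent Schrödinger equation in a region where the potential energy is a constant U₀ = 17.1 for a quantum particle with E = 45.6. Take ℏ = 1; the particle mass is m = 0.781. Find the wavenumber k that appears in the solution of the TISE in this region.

k = 6.67

With E > U₀ the solution is oscillatory, ψ ∝ e^{±ikx} with k = √(2m(E − U₀))/ℏ.
k = √(2 × 0.781 × 28.5) = 6.672.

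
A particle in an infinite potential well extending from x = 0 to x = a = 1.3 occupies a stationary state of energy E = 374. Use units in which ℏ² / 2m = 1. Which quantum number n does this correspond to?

From E_n = n²π²ℏ²/(2ma²) invert to n = √(2ma²E)/(πℏ).
n = (1.3/π) × √(2 × 0.5 × 374) = 8.003 → n = 8.

n = 8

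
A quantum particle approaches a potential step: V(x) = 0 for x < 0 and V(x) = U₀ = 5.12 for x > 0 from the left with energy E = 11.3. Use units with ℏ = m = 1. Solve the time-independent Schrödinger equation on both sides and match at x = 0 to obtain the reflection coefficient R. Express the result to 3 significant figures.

On each side the TISE gives plane waves with k = √(2m(E − V))/ℏ: k₁ = √(2·1·11.3) = 4.754, k₂ = √(2·1·6.18) = 3.516.
Matching ψ and ψ′ at x = 0 gives r = (k₁ − k₂)/(k₁ + k₂), so R = r² = 0.02242 and T = 1 − R = 0.9776.

R = 0.0224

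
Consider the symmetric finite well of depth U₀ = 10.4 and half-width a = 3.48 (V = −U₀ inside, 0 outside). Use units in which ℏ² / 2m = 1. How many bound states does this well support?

Define the well-strength parameter z₀ = (a/ℏ)√(2mU₀) = 3.48 × √(2·0.5·10.4) = 11.22.
A new bound state (alternating even/odd) appears each time z₀ passes a multiple of π/2, so N = ⌊2z₀/π⌋ + 1 = ⌊7.145⌋ + 1 = 8.

N = 8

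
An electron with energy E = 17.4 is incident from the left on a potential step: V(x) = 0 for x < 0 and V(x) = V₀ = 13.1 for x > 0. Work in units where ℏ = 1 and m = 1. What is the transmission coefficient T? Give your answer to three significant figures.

T = 0.887

The wavenumbers are k₁ = √(2mE)/ℏ = 5.899 on the left and k₂ = √(2m(E − V₀))/ℏ = 2.933 on the right.
Continuity of ψ and ψ′ at the step yields the reflection amplitude r = (k₁ − k₂)/(k₁ + k₂) = 0.3359; thus R = |r|² = 0.1128, T = 0.8872.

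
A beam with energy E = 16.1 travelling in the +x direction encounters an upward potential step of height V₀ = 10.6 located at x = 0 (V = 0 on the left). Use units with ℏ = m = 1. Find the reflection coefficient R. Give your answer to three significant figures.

R = 0.0688

The wavenumbers are k₁ = √(2mE)/ℏ = 5.675 on the left and k₂ = √(2m(E − V₀))/ℏ = 3.317 on the right.
Continuity of ψ and ψ′ at the step yields the reflection amplitude r = (k₁ − k₂)/(k₁ + k₂) = 0.2622; thus R = |r|² = 0.06877, T = 0.9312.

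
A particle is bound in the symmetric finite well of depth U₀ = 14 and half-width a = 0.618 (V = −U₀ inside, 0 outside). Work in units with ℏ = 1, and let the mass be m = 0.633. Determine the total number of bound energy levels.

N = 2

Define the well-strength parameter z₀ = (a/ℏ)√(2mU₀) = 0.618 × √(2·0.633·14) = 2.602.
A new bound state (alternating even/odd) appears each time z₀ passes a multiple of π/2, so N = ⌊2z₀/π⌋ + 1 = ⌊1.656⌋ + 1 = 2.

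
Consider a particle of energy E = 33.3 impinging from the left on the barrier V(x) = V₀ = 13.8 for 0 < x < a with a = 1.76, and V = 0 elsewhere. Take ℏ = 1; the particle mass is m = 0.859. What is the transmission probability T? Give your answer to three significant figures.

T = 0.966

Above the barrier the interior wavenumber is k₂ = √(2m(E − V₀))/ℏ = 5.788, giving phase k₂a = 10.19.
T = [1 + V₀² sin²(k₂a) / (4E(E − V₀))]⁻¹ = 1/1.035 = 0.966.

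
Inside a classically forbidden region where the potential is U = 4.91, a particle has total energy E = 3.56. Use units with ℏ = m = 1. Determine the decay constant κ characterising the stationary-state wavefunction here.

κ = 1.64

Since E < U the TISE in this region is ψ'' = κ²ψ with κ = √(2m(U − E))/ℏ.
κ = √(2 × 1 × 1.35) = 1.643.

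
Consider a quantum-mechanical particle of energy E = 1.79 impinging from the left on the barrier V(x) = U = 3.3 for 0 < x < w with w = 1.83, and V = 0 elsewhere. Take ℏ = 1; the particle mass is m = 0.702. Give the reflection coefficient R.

R = 0.981

E < U: inside the barrier ψ ∝ e^{±κx} with κ = √(2m(U − E))/ℏ = 1.456.
κw = 2.665, sinh(κw) = 7.146.
The exact tunnelling result is T⁻¹ = 1 + U² sinh²(κw) / [4E(U − E)] = 52.43, so T = 0.0191.
R = 1 − T = 0.981.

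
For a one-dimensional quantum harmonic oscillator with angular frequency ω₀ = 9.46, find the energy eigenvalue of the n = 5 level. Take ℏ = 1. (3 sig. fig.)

E = 52.0

Using E_n = (n + ½)ℏω₀: E_5 = 5.5 × 9.46 = 52.03.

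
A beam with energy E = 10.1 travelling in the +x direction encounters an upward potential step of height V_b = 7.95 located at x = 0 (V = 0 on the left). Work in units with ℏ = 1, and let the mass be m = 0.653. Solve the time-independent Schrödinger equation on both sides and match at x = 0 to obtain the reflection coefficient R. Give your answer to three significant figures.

The wavenumbers are k₁ = √(2mE)/ℏ = 3.632 on the left and k₂ = √(2m(E − V_b))/ℏ = 1.676 on the right.
Matching ψ and ψ′ at x = 0 gives r = (k₁ − k₂)/(k₁ + k₂), so R = r² = 0.1358 and T = 1 − R = 0.8642.

R = 0.136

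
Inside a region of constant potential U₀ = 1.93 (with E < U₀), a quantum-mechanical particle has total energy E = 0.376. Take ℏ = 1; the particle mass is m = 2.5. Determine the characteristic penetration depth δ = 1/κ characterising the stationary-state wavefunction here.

Since E < U₀ the TISE in this region is ψ'' = κ²ψ with κ = √(2m(U₀ − E))/ℏ.
κ = √(2 × 2.5 × 1.554) = 2.787. The penetration depth is δ = 1/κ = 0.359.

δ = 0.359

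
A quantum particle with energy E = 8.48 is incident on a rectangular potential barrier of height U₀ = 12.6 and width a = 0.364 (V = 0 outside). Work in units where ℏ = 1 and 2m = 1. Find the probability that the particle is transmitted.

Since E < U₀ the interior solution is evanescent with decay constant κ = √(2m(U₀ − E))/ℏ = 2.030.
κa = 0.7388, sinh(κa) = 0.8079.
The exact tunnelling result is T⁻¹ = 1 + U₀² sinh²(κa) / [4E(U₀ − E)] = 1.742, so T = 0.574.

T = 0.574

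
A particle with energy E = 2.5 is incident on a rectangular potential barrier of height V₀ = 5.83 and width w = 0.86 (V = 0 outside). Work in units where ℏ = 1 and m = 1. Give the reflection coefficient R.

E < V₀: inside the barrier ψ ∝ e^{±κx} with κ = √(2m(V₀ − E))/ℏ = 2.581.
κw = 2.219, sinh(κw) = 4.547.
Matching ψ, ψ′ at both faces gives T = [1 + V₀² sinh²(κw) / (4E(V₀ − E))]⁻¹ = 1/22.10 = 0.0453.
R = 1 − T = 0.955.

R = 0.955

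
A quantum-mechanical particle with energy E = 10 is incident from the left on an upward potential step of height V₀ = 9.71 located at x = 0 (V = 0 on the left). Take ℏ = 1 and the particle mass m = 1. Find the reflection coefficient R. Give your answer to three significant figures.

The wavenumbers are k₁ = √(2mE)/ℏ = 4.472 on the left and k₂ = √(2m(E − V₀))/ℏ = 0.7616 on the right.
Matching ψ and ψ′ at x = 0 gives r = (k₁ − k₂)/(k₁ + k₂), so R = r² = 0.5026 and T = 1 − R = 0.4974.

R = 0.503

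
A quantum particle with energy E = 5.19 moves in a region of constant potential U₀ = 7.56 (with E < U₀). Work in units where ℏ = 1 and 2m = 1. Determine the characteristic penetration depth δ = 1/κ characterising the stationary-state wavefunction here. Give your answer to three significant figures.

δ = 0.650

Since E < U₀ the TISE in this region is ψ'' = κ²ψ with κ = √(2m(U₀ − E))/ℏ.
κ = √(2 × 0.5 × 2.37) = 1.539. The penetration depth is δ = 1/κ = 0.650.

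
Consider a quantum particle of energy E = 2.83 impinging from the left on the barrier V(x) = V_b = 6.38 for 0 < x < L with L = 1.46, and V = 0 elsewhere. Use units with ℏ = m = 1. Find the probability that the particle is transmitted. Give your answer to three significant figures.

E < V_b: inside the barrier ψ ∝ e^{±κx} with κ = √(2m(V_b − E))/ℏ = 2.665.
κL = 3.890, sinh(κL) = 24.45.
Matching ψ, ψ′ at both faces gives T = [1 + V_b² sinh²(κL) / (4E(V_b − E))]⁻¹ = 1/606.6 = 0.00165.

T = 0.00165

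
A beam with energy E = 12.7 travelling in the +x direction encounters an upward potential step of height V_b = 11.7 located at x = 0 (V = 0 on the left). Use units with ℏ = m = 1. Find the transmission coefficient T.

T = 0.684

The wavenumbers are k₁ = √(2mE)/ℏ = 5.040 on the left and k₂ = √(2m(E − V_b))/ℏ = 1.414 on the right.
Continuity of ψ and ψ′ at the step yields the reflection amplitude r = (k₁ − k₂)/(k₁ + k₂) = 0.5618; thus R = |r|² = 0.3156, T = 0.6844.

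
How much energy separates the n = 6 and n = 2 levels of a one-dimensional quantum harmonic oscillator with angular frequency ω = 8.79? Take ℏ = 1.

ΔE = 35.2

E_n = ℏω(n + ½), so ΔE = (6 − 2) ℏω = 4 × 8.79 = 35.16.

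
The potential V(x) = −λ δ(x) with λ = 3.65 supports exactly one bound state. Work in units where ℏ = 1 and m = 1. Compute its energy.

The bound state is ψ(x) = √κ e^{−κ|x|}. The derivative jump ψ'(0⁺) − ψ'(0⁻) = −(2mλ/ℏ²)ψ(0) fixes κ = mλ/ℏ² = 3.650.
Then E = −ℏ²κ²/(2m) = −mλ²/(2ℏ²) = -6.661.

E = -6.66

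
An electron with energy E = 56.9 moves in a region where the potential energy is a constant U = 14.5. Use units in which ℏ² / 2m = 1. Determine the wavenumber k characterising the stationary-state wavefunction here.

With E > U the solution is oscillatory, ψ ∝ e^{±ikx} with k = √(2m(E − U))/ℏ.
k = √(2 × 0.5 × 42.4) = 6.512.

k = 6.51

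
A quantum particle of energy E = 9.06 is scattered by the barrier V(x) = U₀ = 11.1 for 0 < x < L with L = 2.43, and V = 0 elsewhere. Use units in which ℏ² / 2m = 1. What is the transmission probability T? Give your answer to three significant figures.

T = 0.00232

E < U₀: inside the barrier ψ ∝ e^{±κx} with κ = √(2m(U₀ − E))/ℏ = 1.428.
κL = 3.471, sinh(κL) = 16.06.
Matching ψ, ψ′ at both faces gives T = [1 + U₀² sinh²(κL) / (4E(U₀ − E))]⁻¹ = 1/431.1 = 0.00232.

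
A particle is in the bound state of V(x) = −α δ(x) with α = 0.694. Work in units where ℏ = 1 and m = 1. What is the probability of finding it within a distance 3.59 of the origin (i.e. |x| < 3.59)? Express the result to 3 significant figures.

The normalised bound state is ψ = √κ e^{−κ|x|} with κ = mα/ℏ² = 0.6940.
P(|x| < d) = ∫_{−d}^{d} κ e^{−2κ|x|} dx = 1 − e^{−2κd} = 1 − e^{−4.983} = 0.9931.

P = 0.993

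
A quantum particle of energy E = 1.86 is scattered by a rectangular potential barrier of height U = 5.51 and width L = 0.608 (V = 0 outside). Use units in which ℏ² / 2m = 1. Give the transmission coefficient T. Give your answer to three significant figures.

Since E < U the interior solution is evanescent with decay constant κ = √(2m(U − E))/ℏ = 1.910.
κL = 1.162, sinh(κL) = 1.441.
Matching ψ, ψ′ at both faces gives T = [1 + U² sinh²(κL) / (4E(U − E))]⁻¹ = 1/3.321 = 0.301.

T = 0.301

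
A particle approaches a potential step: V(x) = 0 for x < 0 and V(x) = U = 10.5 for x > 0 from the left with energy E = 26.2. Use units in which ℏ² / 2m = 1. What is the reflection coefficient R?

The wavenumbers are k₁ = √(2mE)/ℏ = 5.119 on the left and k₂ = √(2m(E − U))/ℏ = 3.962 on the right.
Matching ψ and ψ′ at x = 0 gives r = (k₁ − k₂)/(k₁ + k₂), so R = r² = 0.01621 and T = 1 − R = 0.9838.

R = 0.0162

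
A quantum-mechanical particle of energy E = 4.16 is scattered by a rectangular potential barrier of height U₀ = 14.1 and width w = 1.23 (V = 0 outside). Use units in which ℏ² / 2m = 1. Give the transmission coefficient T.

E < U₀: inside the barrier ψ ∝ e^{±κx} with κ = √(2m(U₀ − E))/ℏ = 3.153.
κw = 3.878, sinh(κw) = 24.15.
Matching ψ, ψ′ at both faces gives T = [1 + U₀² sinh²(κw) / (4E(U₀ − E))]⁻¹ = 1/702.1 = 0.00142.

T = 0.00142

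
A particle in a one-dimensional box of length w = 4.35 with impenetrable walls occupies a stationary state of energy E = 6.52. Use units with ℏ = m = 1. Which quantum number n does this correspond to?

From E_n = n²π²ℏ²/(2mw²) invert to n = √(2mw²E)/(πℏ).
n = (4.35/π) × √(2 × 1 × 6.52) = 5.000 → n = 5.

n = 5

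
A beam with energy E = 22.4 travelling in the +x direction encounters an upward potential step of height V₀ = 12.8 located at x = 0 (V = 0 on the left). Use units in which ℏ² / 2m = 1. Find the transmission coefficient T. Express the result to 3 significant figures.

T = 0.956

On each side the TISE gives plane waves with k = √(2m(E − V))/ℏ: k₁ = √(2·½·22.4) = 4.733, k₂ = √(2·½·9.6) = 3.098.
Matching ψ and ψ′ at x = 0 gives r = (k₁ − k₂)/(k₁ + k₂), so R = r² = 0.04356 and T = 1 − R = 0.9564.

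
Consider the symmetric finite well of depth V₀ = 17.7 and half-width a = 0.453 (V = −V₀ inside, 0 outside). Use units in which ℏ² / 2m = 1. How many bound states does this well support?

The dimensionless depth is z₀ = a√(2mV₀)/ℏ = 0.453 × √(17.70) = 1.906.
The even/odd transcendental equations gain one root per π/2 in z₀, giving N = 1 + ⌊2z₀/π⌋ = 1 + ⌊1.213⌋ = 2.

N = 2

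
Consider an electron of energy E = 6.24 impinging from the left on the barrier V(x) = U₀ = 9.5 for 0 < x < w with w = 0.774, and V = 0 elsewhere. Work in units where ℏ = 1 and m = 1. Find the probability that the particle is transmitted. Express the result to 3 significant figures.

T = 0.0672

Since E < U₀ the interior solution is evanescent with decay constant κ = √(2m(U₀ − E))/ℏ = 2.553.
κw = 1.976, sinh(κw) = 3.539.
Matching ψ, ψ′ at both faces gives T = [1 + U₀² sinh²(κw) / (4E(U₀ − E))]⁻¹ = 1/14.89 = 0.0672.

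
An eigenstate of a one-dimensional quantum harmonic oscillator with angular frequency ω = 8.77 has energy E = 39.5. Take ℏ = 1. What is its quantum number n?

E_n = ℏω(n + ½) ⇒ n = E/(ℏω) − ½ = 39.5/8.77 − 0.5 = 4.004 → n = 4.

n = 4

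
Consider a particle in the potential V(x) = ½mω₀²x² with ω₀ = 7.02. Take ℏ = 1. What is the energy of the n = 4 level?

The oscillator eigenvalues are E_n = ℏω₀(n + ½), so E_4 = 7.02 × 4.5 = 31.59.

E = 31.6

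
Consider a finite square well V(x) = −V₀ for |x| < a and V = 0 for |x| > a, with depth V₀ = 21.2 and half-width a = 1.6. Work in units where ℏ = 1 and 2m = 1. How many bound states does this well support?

The dimensionless depth is z₀ = a√(2mV₀)/ℏ = 1.6 × √(21.20) = 7.367.
The even/odd transcendental equations gain one root per π/2 in z₀, giving N = 1 + ⌊2z₀/π⌋ = 1 + ⌊4.690⌋ = 5.

N = 5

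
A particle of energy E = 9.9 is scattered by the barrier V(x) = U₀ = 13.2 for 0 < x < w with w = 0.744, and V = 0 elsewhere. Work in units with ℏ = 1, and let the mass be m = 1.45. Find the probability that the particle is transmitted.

E < U₀: inside the barrier ψ ∝ e^{±κx} with κ = √(2m(U₀ − E))/ℏ = 3.094.
κw = 2.302, sinh(κw) = 4.945.
The exact tunnelling result is T⁻¹ = 1 + U₀² sinh²(κw) / [4E(U₀ − E)] = 33.60, so T = 0.0298.

T = 0.0298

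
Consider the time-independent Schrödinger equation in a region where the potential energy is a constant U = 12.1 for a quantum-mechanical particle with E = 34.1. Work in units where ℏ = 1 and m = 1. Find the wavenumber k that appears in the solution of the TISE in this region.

With E > U the solution is oscillatory, ψ ∝ e^{±ikx} with k = √(2m(E − U))/ℏ.
k = √(2 × 1 × 22) = 6.633.

k = 6.63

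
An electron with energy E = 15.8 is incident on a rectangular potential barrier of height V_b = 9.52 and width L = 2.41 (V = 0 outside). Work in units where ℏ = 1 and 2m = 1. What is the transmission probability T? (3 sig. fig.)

E > V_b: inside the barrier k₂ = √(2m(E − V_b))/ℏ = 2.506, k₂L = 6.039.
Matching at both interfaces gives T⁻¹ = 1 + V_b² sin²(k₂L) / [4E(E − V_b)] = 1.013, hence T = 0.987.

T = 0.987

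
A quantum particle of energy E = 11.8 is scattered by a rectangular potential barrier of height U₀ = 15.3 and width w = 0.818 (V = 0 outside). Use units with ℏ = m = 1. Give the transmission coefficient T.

T = 0.0368

Since E < U₀ the interior solution is evanescent with decay constant κ = √(2m(U₀ − E))/ℏ = 2.646.
κw = 2.164, sinh(κw) = 4.297.
Matching ψ, ψ′ at both faces gives T = [1 + U₀² sinh²(κw) / (4E(U₀ − E))]⁻¹ = 1/27.16 = 0.0368.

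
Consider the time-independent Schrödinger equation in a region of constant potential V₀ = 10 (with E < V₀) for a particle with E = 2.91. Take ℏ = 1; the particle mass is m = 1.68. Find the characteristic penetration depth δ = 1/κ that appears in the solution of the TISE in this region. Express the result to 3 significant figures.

δ = 0.205

Since E < V₀ the TISE in this region is ψ'' = κ²ψ with κ = √(2m(V₀ − E))/ℏ.
κ = √(2 × 1.68 × 7.09) = 4.881. The penetration depth is δ = 1/κ = 0.205.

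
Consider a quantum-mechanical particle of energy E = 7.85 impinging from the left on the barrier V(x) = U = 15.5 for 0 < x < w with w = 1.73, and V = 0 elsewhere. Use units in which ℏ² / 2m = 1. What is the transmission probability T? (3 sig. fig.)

T = 0.000279

E < U: inside the barrier ψ ∝ e^{±κx} with κ = √(2m(U − E))/ℏ = 2.766.
κw = 4.785, sinh(κw) = 59.84.
Matching ψ, ψ′ at both faces gives T = [1 + U² sinh²(κw) / (4E(U − E))]⁻¹ = 1/3583 = 0.000279.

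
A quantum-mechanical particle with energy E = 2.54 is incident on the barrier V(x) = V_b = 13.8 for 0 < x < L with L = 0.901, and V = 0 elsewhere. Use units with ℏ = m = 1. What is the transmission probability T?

T = 0.000464

E < V_b: inside the barrier ψ ∝ e^{±κx} with κ = √(2m(V_b − E))/ℏ = 4.746.
κL = 4.276, sinh(κL) = 35.96.
The exact tunnelling result is T⁻¹ = 1 + V_b² sinh²(κL) / [4E(V_b − E)] = 2153, so T = 0.000464.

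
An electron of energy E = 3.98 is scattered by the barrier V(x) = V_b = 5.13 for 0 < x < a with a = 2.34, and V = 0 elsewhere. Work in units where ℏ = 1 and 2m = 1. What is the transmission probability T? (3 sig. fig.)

E < V_b: inside the barrier ψ ∝ e^{±κx} with κ = √(2m(V_b − E))/ℏ = 1.072.
κa = 2.509, sinh(κa) = 6.108.
Matching ψ, ψ′ at both faces gives T = [1 + V_b² sinh²(κa) / (4E(V_b − E))]⁻¹ = 1/54.63 = 0.0183.

T = 0.0183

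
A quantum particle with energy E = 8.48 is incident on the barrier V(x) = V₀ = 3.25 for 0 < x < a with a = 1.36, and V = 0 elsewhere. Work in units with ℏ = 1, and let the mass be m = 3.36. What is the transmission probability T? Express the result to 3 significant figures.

Above the barrier the interior wavenumber is k₂ = √(2m(E − V₀))/ℏ = 5.928, giving phase k₂a = 8.063.
T = [1 + V₀² sin²(k₂a) / (4E(E − V₀))]⁻¹ = 1/1.057 = 0.946.

T = 0.946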